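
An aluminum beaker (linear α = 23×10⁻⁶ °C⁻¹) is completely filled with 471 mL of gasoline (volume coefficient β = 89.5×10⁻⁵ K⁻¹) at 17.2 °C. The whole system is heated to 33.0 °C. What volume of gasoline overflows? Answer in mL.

6.15 mL

The beaker also expands: β_container ≈ 3α = 6.9×10⁻⁵ /K
Net overflow = V₀(β_liq − 3α_cont)ΔT
β − 3α = 8.95×10⁻⁴ − 6.9×10⁻⁵ = 8.26×10⁻⁴ /K; ΔT = 15.8 K
ΔV = 471 × 8.26×10⁻⁴ × 15.8 = 6.15 mL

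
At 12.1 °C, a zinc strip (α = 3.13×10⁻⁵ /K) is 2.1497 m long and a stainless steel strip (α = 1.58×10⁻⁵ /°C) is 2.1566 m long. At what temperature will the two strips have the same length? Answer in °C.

T = 219.9 °C

Equal length when α₁L₁ΔT − α₂L₂ΔT = L₂ − L₁ = 6.90×10⁻³ m
α₁L₁ = 6.728561×10⁻⁵, α₂L₂ = 3.407428×10⁻⁵ → Δ(αL) = 3.321133×10⁻⁵ m/K
ΔT = 6.90×10⁻³ / 3.321133×10⁻⁵ = 207.760 K, so T = 12.1 + 207.760 = 219.860 °C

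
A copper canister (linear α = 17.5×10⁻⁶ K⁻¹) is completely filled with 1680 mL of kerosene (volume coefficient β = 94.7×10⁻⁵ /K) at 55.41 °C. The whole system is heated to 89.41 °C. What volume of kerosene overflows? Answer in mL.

The canister also expands: β_container ≈ 3α = 5.25×10⁻⁵ /K
Net overflow = V₀(β_liq − 3α_cont)ΔT
β − 3α = 9.47×10⁻⁴ − 5.25×10⁻⁵ = 8.945×10⁻⁴ /K; ΔT = 34.00 K
ΔV = 1680 × 8.945×10⁻⁴ × 34.00 = 51.1 mL

51.1 mL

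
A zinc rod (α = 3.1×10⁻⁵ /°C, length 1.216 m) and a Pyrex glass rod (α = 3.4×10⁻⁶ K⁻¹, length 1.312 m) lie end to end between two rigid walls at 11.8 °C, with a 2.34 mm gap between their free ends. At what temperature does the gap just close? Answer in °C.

T = 67.3 °C

Gap closes when ΔL₁ + ΔL₂ = 2.34 mm = 2.34×10⁻³ m
(α₁L₁ + α₂L₂)ΔT = g
α₁L₁ + α₂L₂ = 3.1×10⁻⁵×1.216 + 3.4×10⁻⁶×1.312 = 4.21568×10⁻⁵ m/K
ΔT = 2.34×10⁻³ / 4.21568×10⁻⁵ = 55.507 K
T = 11.8 + 55.507 = 67.307 °C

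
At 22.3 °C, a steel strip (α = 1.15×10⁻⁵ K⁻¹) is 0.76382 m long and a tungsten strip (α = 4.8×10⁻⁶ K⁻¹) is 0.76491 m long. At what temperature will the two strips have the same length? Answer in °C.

T = 235.5 °C

L₁(1 + α₁ΔT) = L₂(1 + α₂ΔT) ⇒ ΔT = (L₂ − L₁)/(α₁L₁ − α₂L₂)
L₂ − L₁ = 0.76491 − 0.76382 = 1.09×10⁻³ m
α₁L₁ − α₂L₂ = 1.15×10⁻⁵×0.76382 − 4.8×10⁻⁶×0.76491 = 5.112362×10⁻⁶ m/K
ΔT = 1.09×10⁻³ / 5.112362×10⁻⁶ = 213.209 K
T = 22.3 + 213.209 = 235.509 °C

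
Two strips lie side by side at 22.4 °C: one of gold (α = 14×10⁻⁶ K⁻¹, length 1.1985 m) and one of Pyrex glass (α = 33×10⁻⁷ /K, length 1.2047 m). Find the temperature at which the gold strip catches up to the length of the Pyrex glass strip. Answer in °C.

L₁(1 + α₁ΔT) = L₂(1 + α₂ΔT) ⇒ ΔT = (L₂ − L₁)/(α₁L₁ − α₂L₂)
L₂ − L₁ = 1.2047 − 1.1985 = 6.20×10⁻³ m
α₁L₁ − α₂L₂ = 14×10⁻⁶×1.1985 − 33×10⁻⁷×1.2047 = 1.280349×10⁻⁵ m/K
ΔT = 6.20×10⁻³ / 1.280349×10⁻⁵ = 484.243 K
T = 22.4 + 484.243 = 506.643 °C

T = 506.6 °C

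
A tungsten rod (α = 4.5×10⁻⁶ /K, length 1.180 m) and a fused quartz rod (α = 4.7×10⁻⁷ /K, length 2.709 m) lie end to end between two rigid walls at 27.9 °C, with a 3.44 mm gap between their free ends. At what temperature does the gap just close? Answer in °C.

T = 550 °C

α₁L₁ = 5.310×10⁻⁶ m/K, α₂L₂ = 1.27323×10⁻⁶ m/K → total 6.58323×10⁻⁶ m/K
ΔT = g/(α₁L₁+α₂L₂) = 3.44×10⁻³ / 6.58323×10⁻⁶ = 522.54 K
T = 27.9 + 522.54 = 550.44 °C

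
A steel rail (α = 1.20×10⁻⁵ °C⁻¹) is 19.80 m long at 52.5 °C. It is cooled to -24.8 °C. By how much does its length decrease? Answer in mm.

ΔL = 18.4 mm

|ΔT| = |-24.8 − 52.5| = 77.3 K
ΔL = αL₀ΔT = (1.20×10⁻⁵)(19.80)(77.3) = 1.84×10⁻² m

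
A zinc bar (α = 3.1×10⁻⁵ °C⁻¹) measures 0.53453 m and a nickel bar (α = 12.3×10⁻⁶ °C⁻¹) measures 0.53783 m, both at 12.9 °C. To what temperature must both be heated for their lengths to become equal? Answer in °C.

T = 344.4 °C

Equal length when α₁L₁ΔT − α₂L₂ΔT = L₂ − L₁ = 3.30×10⁻³ m
α₁L₁ = 1.657043×10⁻⁵, α₂L₂ = 6.615309×10⁻⁶ → Δ(αL) = 9.955121×10⁻⁶ m/K
ΔT = 3.30×10⁻³ / 9.955121×10⁻⁶ = 331.488 K, so T = 12.9 + 331.488 = 344.388 °C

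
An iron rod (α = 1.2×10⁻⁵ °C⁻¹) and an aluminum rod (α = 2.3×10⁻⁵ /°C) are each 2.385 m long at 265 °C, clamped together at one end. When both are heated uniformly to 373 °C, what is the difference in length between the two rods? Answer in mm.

2.83 mm

ΔT = 108 K
iron: ΔL = 1.2×10⁻⁵ × 2.385 m × 108 = 3.0910×10⁻³ m = 3.0910 mm
aluminum: ΔL = 2.3×10⁻⁵ × 2.385 m × 108 = 5.9243×10⁻³ m = 5.9243 mm
difference = 5.9243 − 3.0910 = 2.8333 mm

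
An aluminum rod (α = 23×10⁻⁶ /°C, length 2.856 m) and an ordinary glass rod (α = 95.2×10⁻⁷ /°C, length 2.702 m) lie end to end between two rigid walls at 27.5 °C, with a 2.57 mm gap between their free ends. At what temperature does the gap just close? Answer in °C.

T = 55.6 °C

Gap closes when ΔL₁ + ΔL₂ = 2.57 mm = 2.57×10⁻³ m
(α₁L₁ + α₂L₂)ΔT = g
α₁L₁ + α₂L₂ = 23×10⁻⁶×2.856 + 95.2×10⁻⁷×2.702 = 9.141104×10⁻⁵ m/K
ΔT = 2.57×10⁻³ / 9.141104×10⁻⁵ = 28.115 K
T = 27.5 + 28.115 = 55.615 °C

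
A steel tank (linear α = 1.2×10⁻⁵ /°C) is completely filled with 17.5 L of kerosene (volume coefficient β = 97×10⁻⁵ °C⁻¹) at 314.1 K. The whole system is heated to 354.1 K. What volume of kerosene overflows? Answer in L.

The tank also expands: β_container ≈ 3α = 3.6×10⁻⁵ /K
Net overflow = V₀(β_liq − 3α_cont)ΔT
β − 3α = 9.70×10⁻⁴ − 3.6×10⁻⁵ = 9.34×10⁻⁴ /K; ΔT = 40.0 K
ΔV = 17.5 × 9.34×10⁻⁴ × 40.0 = 0.654 L

0.654 L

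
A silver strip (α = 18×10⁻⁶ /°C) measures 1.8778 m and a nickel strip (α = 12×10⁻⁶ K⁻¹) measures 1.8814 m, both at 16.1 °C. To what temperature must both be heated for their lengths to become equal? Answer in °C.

Equal length when α₁L₁ΔT − α₂L₂ΔT = L₂ − L₁ = 3.60×10⁻³ m
α₁L₁ = 3.38004×10⁻⁵, α₂L₂ = 2.25768×10⁻⁵ → Δ(αL) = 1.12236×10⁻⁵ m/K
ΔT = 3.60×10⁻³ / 1.12236×10⁻⁵ = 320.753 K, so T = 16.1 + 320.753 = 336.853 °C

T = 336.9 °C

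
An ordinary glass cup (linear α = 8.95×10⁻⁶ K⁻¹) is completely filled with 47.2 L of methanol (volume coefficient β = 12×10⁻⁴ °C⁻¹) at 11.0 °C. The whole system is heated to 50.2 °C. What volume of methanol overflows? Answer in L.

2.17 L

The cup also expands: β_container ≈ 3α = 2.685×10⁻⁵ /K
Net overflow = V₀(β_liq − 3α_cont)ΔT
β − 3α = 1.20×10⁻³ − 2.685×10⁻⁵ = 1.17315×10⁻³ /K; ΔT = 39.2 K
ΔV = 47.2 × 1.17315×10⁻³ × 39.2 = 2.17 L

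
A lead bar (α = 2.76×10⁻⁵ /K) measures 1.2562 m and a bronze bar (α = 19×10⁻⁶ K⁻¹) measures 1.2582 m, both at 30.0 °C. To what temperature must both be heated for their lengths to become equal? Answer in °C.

L₁(1 + α₁ΔT) = L₂(1 + α₂ΔT) ⇒ ΔT = (L₂ − L₁)/(α₁L₁ − α₂L₂)
L₂ − L₁ = 1.2582 − 1.2562 = 2.00×10⁻³ m
α₁L₁ − α₂L₂ = 2.76×10⁻⁵×1.2562 − 19×10⁻⁶×1.2582 = 1.076532×10⁻⁵ m/K
ΔT = 2.00×10⁻³ / 1.076532×10⁻⁵ = 185.782 K
T = 30.0 + 185.782 = 215.782 °C

T = 215.8 °C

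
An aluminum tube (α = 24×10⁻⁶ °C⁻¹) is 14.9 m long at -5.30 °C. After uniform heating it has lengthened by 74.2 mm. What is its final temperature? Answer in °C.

T = 202 °C

ΔL = αL₀ΔT ⇒ ΔT = ΔL / (αL₀)
ΔT = 74.2×10⁻³ m / (24×10⁻⁶ × 14.9 m) = 207.49 K
T = -5.30 + 207.49 = 202.19 °C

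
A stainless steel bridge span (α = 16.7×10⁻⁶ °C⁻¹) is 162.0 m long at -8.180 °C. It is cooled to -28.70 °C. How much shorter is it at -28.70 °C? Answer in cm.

|ΔT| = |-28.70 − (-8.180)| = 20.520 K
ΔL = αL₀ΔT = (16.7×10⁻⁶)(162.0)(20.520) = 5.55×10⁻² m

ΔL = 5.55 cm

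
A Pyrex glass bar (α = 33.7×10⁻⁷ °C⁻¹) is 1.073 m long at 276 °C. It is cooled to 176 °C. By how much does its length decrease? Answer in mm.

ΔL = 0.362 mm

|ΔT| = |176 − 276| = 100 K
ΔL = αL₀ΔT = (33.7×10⁻⁷)(1.073)(100) = 3.62×10⁻⁴ m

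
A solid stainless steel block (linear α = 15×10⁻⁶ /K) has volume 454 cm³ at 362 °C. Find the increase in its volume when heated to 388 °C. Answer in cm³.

ΔV = 0.531 cm³

Isotropic solid: β ≈ 3α = 4.5×10⁻⁵ /K; ΔT = 26 K
ΔV = 3αV₀ΔT = 3(15×10⁻⁶)(454)(26) = 0.531 cm³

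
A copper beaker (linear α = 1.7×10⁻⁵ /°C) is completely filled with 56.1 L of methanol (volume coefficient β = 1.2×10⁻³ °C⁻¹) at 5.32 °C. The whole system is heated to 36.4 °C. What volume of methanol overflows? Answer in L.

The beaker also expands: β_container ≈ 3α = 5.1×10⁻⁵ /K
Net overflow = V₀(β_liq − 3α_cont)ΔT
β − 3α = 1.20×10⁻³ − 5.1×10⁻⁵ = 1.149×10⁻³ /K; ΔT = 31.08 K
ΔV = 56.1 × 1.149×10⁻³ × 31.08 = 2.00 L

2.00 L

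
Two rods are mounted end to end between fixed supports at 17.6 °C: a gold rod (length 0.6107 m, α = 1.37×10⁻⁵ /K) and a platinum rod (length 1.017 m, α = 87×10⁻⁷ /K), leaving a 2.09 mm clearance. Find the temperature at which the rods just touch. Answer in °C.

T = 139 °C

α₁L₁ = 8.36659×10⁻⁶ m/K, α₂L₂ = 8.8479×10⁻⁶ m/K → total 1.721449×10⁻⁵ m/K
ΔT = g/(α₁L₁+α₂L₂) = 2.09×10⁻³ / 1.721449×10⁻⁵ = 121.41 K
T = 17.6 + 121.41 = 139.01 °C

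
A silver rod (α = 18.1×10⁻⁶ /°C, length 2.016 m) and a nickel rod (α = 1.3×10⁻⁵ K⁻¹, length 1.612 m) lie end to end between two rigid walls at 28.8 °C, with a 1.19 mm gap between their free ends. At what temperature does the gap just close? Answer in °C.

α₁L₁ = 3.64896×10⁻⁵ m/K, α₂L₂ = 2.0956×10⁻⁵ m/K → total 5.74456×10⁻⁵ m/K
ΔT = g/(α₁L₁+α₂L₂) = 1.19×10⁻³ / 5.74456×10⁻⁵ = 20.715 K
T = 28.8 + 20.715 = 49.515 °C

T = 49.5 °C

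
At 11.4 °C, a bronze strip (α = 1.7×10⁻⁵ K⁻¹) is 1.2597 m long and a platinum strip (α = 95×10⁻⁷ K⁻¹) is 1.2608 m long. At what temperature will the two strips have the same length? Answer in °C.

T = 128.0 °C

Equal length when α₁L₁ΔT − α₂L₂ΔT = L₂ − L₁ = 1.10×10⁻³ m
α₁L₁ = 2.14149×10⁻⁵, α₂L₂ = 1.19776×10⁻⁵ → Δ(αL) = 9.4373×10⁻⁶ m/K
ΔT = 1.10×10⁻³ / 9.4373×10⁻⁶ = 116.559 K, so T = 11.4 + 116.559 = 127.959 °C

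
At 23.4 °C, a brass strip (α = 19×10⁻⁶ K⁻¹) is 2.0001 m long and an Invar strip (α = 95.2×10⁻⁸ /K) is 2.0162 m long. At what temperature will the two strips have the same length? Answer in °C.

T = 469.6 °C

L₁(1 + α₁ΔT) = L₂(1 + α₂ΔT) ⇒ ΔT = (L₂ − L₁)/(α₁L₁ − α₂L₂)
L₂ − L₁ = 2.0162 − 2.0001 = 1.61×10⁻² m
α₁L₁ − α₂L₂ = 19×10⁻⁶×2.0001 − 95.2×10⁻⁸×2.0162 = 3.60824776×10⁻⁵ m/K
ΔT = 1.61×10⁻² / 3.60824776×10⁻⁵ = 446.200 K
T = 23.4 + 446.200 = 469.600 °C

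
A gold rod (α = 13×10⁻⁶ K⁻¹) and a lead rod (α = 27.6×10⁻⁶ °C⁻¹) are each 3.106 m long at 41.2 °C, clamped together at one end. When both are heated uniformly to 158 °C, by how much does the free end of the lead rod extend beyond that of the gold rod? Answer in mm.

ΔT = 116.8 K
gold: ΔL = 13×10⁻⁶ × 3.106 m × 116.8 = 4.7162×10⁻³ m = 4.7162 mm
lead: ΔL = 27.6×10⁻⁶ × 3.106 m × 116.8 = 1.0013×10⁻² m = 10.013 mm
difference = 10.013 − 4.7162 = 5.2968 mm

5.30 mm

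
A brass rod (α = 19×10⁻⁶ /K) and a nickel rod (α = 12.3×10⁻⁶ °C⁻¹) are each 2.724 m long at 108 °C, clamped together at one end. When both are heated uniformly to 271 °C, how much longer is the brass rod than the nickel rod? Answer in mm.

2.97 mm

ΔT = 163 K
brass: ΔL = 19×10⁻⁶ × 2.724 m × 163 = 8.4362×10⁻³ m = 8.4362 mm
nickel: ΔL = 12.3×10⁻⁶ × 2.724 m × 163 = 5.4613×10⁻³ m = 5.4613 mm
difference = 8.4362 − 5.4613 = 2.9749 mm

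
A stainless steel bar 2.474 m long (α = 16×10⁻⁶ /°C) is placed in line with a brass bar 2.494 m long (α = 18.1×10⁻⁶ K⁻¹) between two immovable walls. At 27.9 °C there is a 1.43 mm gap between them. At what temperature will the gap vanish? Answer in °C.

α₁L₁ = 3.9584×10⁻⁵ m/K, α₂L₂ = 4.51414×10⁻⁵ m/K → total 8.47254×10⁻⁵ m/K
ΔT = g/(α₁L₁+α₂L₂) = 1.43×10⁻³ / 8.47254×10⁻⁵ = 16.878 K
T = 27.9 + 16.878 = 44.778 °C

T = 44.8 °C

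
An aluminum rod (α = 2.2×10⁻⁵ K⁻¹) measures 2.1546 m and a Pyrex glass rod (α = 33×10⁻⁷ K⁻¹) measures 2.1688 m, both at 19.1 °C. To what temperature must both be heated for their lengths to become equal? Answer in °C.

Equal length when α₁L₁ΔT − α₂L₂ΔT = L₂ − L₁ = 1.42×10⁻² m
α₁L₁ = 4.74012×10⁻⁵, α₂L₂ = 7.15704×10⁻⁶ → Δ(αL) = 4.024416×10⁻⁵ m/K
ΔT = 1.42×10⁻² / 4.024416×10⁻⁵ = 352.846 K, so T = 19.1 + 352.846 = 371.946 °C

T = 371.9 °C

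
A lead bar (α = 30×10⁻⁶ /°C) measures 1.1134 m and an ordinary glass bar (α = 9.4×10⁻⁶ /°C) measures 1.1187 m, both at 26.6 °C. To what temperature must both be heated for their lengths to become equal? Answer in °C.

Equal length when α₁L₁ΔT − α₂L₂ΔT = L₂ − L₁ = 5.30×10⁻³ m
α₁L₁ = 3.3402×10⁻⁵, α₂L₂ = 1.051578×10⁻⁵ → Δ(αL) = 2.288622×10⁻⁵ m/K
ΔT = 5.30×10⁻³ / 2.288622×10⁻⁵ = 231.580 K, so T = 26.6 + 231.580 = 258.180 °C

T = 258.2 °C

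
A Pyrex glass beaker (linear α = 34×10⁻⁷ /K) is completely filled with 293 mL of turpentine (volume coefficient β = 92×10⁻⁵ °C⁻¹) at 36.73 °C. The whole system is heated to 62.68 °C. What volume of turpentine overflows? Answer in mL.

The beaker also expands: β_container ≈ 3α = 1.02×10⁻⁵ /K
Net overflow = V₀(β_liq − 3α_cont)ΔT
β − 3α = 9.20×10⁻⁴ − 1.02×10⁻⁵ = 9.098×10⁻⁴ /K; ΔT = 25.95 K
ΔV = 293 × 9.098×10⁻⁴ × 25.95 = 6.92 mL

6.92 mL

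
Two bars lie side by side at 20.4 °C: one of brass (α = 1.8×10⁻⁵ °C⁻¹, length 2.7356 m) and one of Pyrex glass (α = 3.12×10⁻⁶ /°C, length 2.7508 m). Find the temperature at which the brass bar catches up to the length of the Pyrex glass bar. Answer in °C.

Equal length when α₁L₁ΔT − α₂L₂ΔT = L₂ − L₁ = 1.52×10⁻² m
α₁L₁ = 4.92408×10⁻⁵, α₂L₂ = 8.582496×10⁻⁶ → Δ(αL) = 4.0658304×10⁻⁵ m/K
ΔT = 1.52×10⁻² / 4.0658304×10⁻⁵ = 373.847 K, so T = 20.4 + 373.847 = 394.247 °C

T = 394.2 °C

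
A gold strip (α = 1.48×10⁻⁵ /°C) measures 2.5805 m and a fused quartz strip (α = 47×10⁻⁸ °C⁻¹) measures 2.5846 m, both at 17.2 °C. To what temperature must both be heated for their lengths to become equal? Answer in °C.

T = 128.1 °C

L₁(1 + α₁ΔT) = L₂(1 + α₂ΔT) ⇒ ΔT = (L₂ − L₁)/(α₁L₁ − α₂L₂)
L₂ − L₁ = 2.5846 − 2.5805 = 4.10×10⁻³ m
α₁L₁ − α₂L₂ = 1.48×10⁻⁵×2.5805 − 47×10⁻⁸×2.5846 = 3.6976638×10⁻⁵ m/K
ΔT = 4.10×10⁻³ / 3.6976638×10⁻⁵ = 110.881 K
T = 17.2 + 110.881 = 128.081 °C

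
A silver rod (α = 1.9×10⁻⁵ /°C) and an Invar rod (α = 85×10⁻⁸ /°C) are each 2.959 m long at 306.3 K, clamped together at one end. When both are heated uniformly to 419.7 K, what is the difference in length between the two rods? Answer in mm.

ΔT = 113.4 K
silver: ΔL = 1.9×10⁻⁵ × 2.959 m × 113.4 = 6.3755×10⁻³ m = 6.3755 mm
Invar: ΔL = 85×10⁻⁸ × 2.959 m × 113.4 = 2.8522×10⁻⁴ m = 0.28522 mm
difference = 6.3755 − 0.28522 = 6.09028 mm

6.09 mm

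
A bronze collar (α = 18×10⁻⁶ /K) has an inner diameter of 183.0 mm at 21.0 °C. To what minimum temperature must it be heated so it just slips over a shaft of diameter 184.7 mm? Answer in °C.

T = 537 °C

Required Δd = 184.7 − 183.0 = 1.7 mm
Δd = αd₀ΔT ⇒ ΔT = Δd/(αd₀) = 1.7 / (18×10⁻⁶ × 183.0) = 516.09 K
T_min = 21.0 + 516.09 = 537.09 °C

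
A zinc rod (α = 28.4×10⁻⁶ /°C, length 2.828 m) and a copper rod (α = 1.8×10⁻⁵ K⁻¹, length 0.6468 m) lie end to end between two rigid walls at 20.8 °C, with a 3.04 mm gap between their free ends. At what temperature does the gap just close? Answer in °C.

α₁L₁ = 8.03152×10⁻⁵ m/K, α₂L₂ = 1.16424×10⁻⁵ m/K → total 9.19576×10⁻⁵ m/K
ΔT = g/(α₁L₁+α₂L₂) = 3.04×10⁻³ / 9.19576×10⁻⁵ = 33.059 K
T = 20.8 + 33.059 = 53.859 °C

T = 53.9 °C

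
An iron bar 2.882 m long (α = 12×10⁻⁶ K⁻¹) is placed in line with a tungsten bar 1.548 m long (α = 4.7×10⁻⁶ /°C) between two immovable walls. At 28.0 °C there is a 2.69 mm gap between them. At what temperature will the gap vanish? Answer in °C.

T = 92.3 °C

α₁L₁ = 3.4584×10⁻⁵ m/K, α₂L₂ = 7.2756×10⁻⁶ m/K → total 4.18596×10⁻⁵ m/K
ΔT = g/(α₁L₁+α₂L₂) = 2.69×10⁻³ / 4.18596×10⁻⁵ = 64.262 K
T = 28.0 + 64.262 = 92.262 °C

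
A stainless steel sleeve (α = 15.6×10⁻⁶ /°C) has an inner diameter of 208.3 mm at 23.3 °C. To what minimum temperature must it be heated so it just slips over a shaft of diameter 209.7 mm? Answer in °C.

Required Δd = 209.7 − 208.3 = 1.4 mm
Δd = αd₀ΔT ⇒ ΔT = Δd/(αd₀) = 1.4 / (15.6×10⁻⁶ × 208.3) = 430.84 K
T_min = 23.3 + 430.84 = 454.14 °C

T = 454 °C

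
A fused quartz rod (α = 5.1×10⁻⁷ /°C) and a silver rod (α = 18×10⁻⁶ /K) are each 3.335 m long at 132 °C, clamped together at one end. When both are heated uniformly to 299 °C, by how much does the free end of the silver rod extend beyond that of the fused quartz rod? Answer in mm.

ΔT = 167 K
fused quartz: ΔL = 5.1×10⁻⁷ × 3.335 m × 167 = 2.8404×10⁻⁴ m = 0.28404 mm
silver: ΔL = 18×10⁻⁶ × 3.335 m × 167 = 1.0025×10⁻² m = 10.025 mm
difference = 10.025 − 0.28404 = 9.74096 mm

9.74 mm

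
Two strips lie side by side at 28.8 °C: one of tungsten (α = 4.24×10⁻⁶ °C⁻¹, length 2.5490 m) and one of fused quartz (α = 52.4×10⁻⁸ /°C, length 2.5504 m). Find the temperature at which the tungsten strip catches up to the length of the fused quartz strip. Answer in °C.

T = 176.6 °C

L₁(1 + α₁ΔT) = L₂(1 + α₂ΔT) ⇒ ΔT = (L₂ − L₁)/(α₁L₁ − α₂L₂)
L₂ − L₁ = 2.5504 − 2.5490 = 1.40×10⁻³ m
α₁L₁ − α₂L₂ = 4.24×10⁻⁶×2.5490 − 52.4×10⁻⁸×2.5504 = 9.4713504×10⁻⁶ m/K
ΔT = 1.40×10⁻³ / 9.4713504×10⁻⁶ = 147.814 K
T = 28.8 + 147.814 = 176.614 °C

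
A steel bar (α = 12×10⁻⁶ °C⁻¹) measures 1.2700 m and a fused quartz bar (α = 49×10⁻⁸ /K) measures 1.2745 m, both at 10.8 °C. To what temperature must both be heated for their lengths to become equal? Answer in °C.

Equal length when α₁L₁ΔT − α₂L₂ΔT = L₂ − L₁ = 4.50×10⁻³ m
α₁L₁ = 1.524×10⁻⁵, α₂L₂ = 6.24505×10⁻⁷ → Δ(αL) = 1.4615495×10⁻⁵ m/K
ΔT = 4.50×10⁻³ / 1.4615495×10⁻⁵ = 307.892 K, so T = 10.8 + 307.892 = 318.692 °C

T = 318.7 °C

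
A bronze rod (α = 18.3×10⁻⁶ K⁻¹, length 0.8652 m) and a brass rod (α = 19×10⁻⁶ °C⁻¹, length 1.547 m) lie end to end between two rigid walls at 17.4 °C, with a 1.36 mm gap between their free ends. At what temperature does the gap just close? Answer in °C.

T = 47.5 °C

α₁L₁ = 1.583316×10⁻⁵ m/K, α₂L₂ = 2.9393×10⁻⁵ m/K → total 4.522616×10⁻⁵ m/K
ΔT = g/(α₁L₁+α₂L₂) = 1.36×10⁻³ / 4.522616×10⁻⁵ = 30.071 K
T = 17.4 + 30.071 = 47.471 °C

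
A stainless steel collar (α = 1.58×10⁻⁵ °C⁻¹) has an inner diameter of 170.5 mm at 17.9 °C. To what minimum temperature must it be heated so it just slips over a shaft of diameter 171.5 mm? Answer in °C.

Required Δd = 171.5 − 170.5 = 1.0 mm
Δd = αd₀ΔT ⇒ ΔT = Δd/(αd₀) = 1.0 / (1.58×10⁻⁵ × 170.5) = 371.21 K
T_min = 17.9 + 371.21 = 389.11 °C

T = 389 °C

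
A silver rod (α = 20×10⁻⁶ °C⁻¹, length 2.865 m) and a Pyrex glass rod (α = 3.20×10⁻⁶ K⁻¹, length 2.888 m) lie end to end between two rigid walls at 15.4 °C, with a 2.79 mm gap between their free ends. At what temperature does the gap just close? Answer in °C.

α₁L₁ = 5.730×10⁻⁵ m/K, α₂L₂ = 9.2416×10⁻⁶ m/K → total 6.65416×10⁻⁵ m/K
ΔT = g/(α₁L₁+α₂L₂) = 2.79×10⁻³ / 6.65416×10⁻⁵ = 41.929 K
T = 15.4 + 41.929 = 57.329 °C

T = 57.3 °C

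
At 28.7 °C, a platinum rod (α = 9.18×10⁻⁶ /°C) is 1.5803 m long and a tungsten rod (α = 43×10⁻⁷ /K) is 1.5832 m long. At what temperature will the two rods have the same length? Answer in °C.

T = 405.4 °C

Equal length when α₁L₁ΔT − α₂L₂ΔT = L₂ − L₁ = 2.90×10⁻³ m
α₁L₁ = 1.4507154×10⁻⁵, α₂L₂ = 6.80776×10⁻⁶ → Δ(αL) = 7.699394×10⁻⁶ m/K
ΔT = 2.90×10⁻³ / 7.699394×10⁻⁶ = 376.653 K, so T = 28.7 + 376.653 = 405.353 °C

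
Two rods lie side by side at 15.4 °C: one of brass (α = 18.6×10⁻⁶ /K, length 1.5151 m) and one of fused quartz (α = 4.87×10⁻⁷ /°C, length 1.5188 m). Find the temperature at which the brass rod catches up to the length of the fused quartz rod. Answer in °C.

T = 150.2 °C

Equal length when α₁L₁ΔT − α₂L₂ΔT = L₂ − L₁ = 3.70×10⁻³ m
α₁L₁ = 2.818086×10⁻⁵, α₂L₂ = 7.396556×10⁻⁷ → Δ(αL) = 2.74412044×10⁻⁵ m/K
ΔT = 3.70×10⁻³ / 2.74412044×10⁻⁵ = 134.834 K, so T = 15.4 + 134.834 = 150.234 °C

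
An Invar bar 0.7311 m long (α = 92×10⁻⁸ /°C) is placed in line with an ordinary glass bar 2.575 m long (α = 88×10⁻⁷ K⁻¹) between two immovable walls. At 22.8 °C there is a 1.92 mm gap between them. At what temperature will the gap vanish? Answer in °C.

T = 105 °C

α₁L₁ = 6.72612×10⁻⁷ m/K, α₂L₂ = 2.266×10⁻⁵ m/K → total 2.3332612×10⁻⁵ m/K
ΔT = g/(α₁L₁+α₂L₂) = 1.92×10⁻³ / 2.3332612×10⁻⁵ = 82.29 K
T = 22.8 + 82.29 = 105.09 °C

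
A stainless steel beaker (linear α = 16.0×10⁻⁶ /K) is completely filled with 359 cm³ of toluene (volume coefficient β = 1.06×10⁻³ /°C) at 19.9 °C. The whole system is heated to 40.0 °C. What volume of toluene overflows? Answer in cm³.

The beaker also expands: β_container ≈ 3α = 4.8×10⁻⁵ /K
Net overflow = V₀(β_liq − 3α_cont)ΔT
β − 3α = 1.06×10⁻³ − 4.8×10⁻⁵ = 1.012×10⁻³ /K; ΔT = 20.1 K
ΔV = 359 × 1.012×10⁻³ × 20.1 = 7.30 cm³

7.30 cm³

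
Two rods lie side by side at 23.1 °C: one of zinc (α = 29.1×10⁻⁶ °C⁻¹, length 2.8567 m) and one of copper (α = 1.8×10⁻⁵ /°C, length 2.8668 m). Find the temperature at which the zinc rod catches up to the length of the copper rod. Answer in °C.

L₁(1 + α₁ΔT) = L₂(1 + α₂ΔT) ⇒ ΔT = (L₂ − L₁)/(α₁L₁ − α₂L₂)
L₂ − L₁ = 2.8668 − 2.8567 = 1.01×10⁻² m
α₁L₁ − α₂L₂ = 29.1×10⁻⁶×2.8567 − 1.8×10⁻⁵×2.8668 = 3.152757×10⁻⁵ m/K
ΔT = 1.01×10⁻² / 3.152757×10⁻⁵ = 320.355 K
T = 23.1 + 320.355 = 343.455 °C

T = 343.5 °C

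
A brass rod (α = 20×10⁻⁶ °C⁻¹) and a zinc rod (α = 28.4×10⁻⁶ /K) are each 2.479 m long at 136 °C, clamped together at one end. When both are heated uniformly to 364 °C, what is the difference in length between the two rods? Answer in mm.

ΔT = 228 K
brass: ΔL = 20×10⁻⁶ × 2.479 m × 228 = 1.1304×10⁻² m = 11.304 mm
zinc: ΔL = 28.4×10⁻⁶ × 2.479 m × 228 = 1.6052×10⁻² m = 16.052 mm
difference = 16.052 − 11.304 = 4.748 mm

4.75 mm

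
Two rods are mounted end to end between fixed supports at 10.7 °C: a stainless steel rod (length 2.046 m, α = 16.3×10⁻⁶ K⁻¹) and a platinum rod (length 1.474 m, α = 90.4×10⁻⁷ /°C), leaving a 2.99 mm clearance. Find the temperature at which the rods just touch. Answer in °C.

T = 74.8 °C

α₁L₁ = 3.33498×10⁻⁵ m/K, α₂L₂ = 1.332496×10⁻⁵ m/K → total 4.667476×10⁻⁵ m/K
ΔT = g/(α₁L₁+α₂L₂) = 2.99×10⁻³ / 4.667476×10⁻⁵ = 64.060 K
T = 10.7 + 64.060 = 74.760 °C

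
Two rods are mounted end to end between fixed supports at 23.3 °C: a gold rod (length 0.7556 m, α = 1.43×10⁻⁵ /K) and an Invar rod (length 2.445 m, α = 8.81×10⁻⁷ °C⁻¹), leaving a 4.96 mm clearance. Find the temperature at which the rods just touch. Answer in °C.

Gap closes when ΔL₁ + ΔL₂ = 4.96 mm = 4.96×10⁻³ m
(α₁L₁ + α₂L₂)ΔT = g
α₁L₁ + α₂L₂ = 1.43×10⁻⁵×0.7556 + 8.81×10⁻⁷×2.445 = 1.2959125×10⁻⁵ m/K
ΔT = 4.96×10⁻³ / 1.2959125×10⁻⁵ = 382.74 K
T = 23.3 + 382.74 = 406.04 °C

T = 406 °C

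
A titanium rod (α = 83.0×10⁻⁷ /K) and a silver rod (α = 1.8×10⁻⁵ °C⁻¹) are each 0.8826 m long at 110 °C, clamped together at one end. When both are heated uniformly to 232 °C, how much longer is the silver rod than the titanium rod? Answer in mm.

1.04 mm

ΔT = 122 K
titanium: ΔL = 83.0×10⁻⁷ × 0.8826 m × 122 = 8.9372×10⁻⁴ m = 0.89372 mm
silver: ΔL = 1.8×10⁻⁵ × 0.8826 m × 122 = 1.9382×10⁻³ m = 1.9382 mm
difference = 1.9382 − 0.89372 = 1.04448 mm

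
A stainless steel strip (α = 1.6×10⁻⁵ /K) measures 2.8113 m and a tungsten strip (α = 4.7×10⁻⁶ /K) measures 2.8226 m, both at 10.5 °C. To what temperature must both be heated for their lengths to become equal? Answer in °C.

L₁(1 + α₁ΔT) = L₂(1 + α₂ΔT) ⇒ ΔT = (L₂ − L₁)/(α₁L₁ − α₂L₂)
L₂ − L₁ = 2.8226 − 2.8113 = 1.13×10⁻² m
α₁L₁ − α₂L₂ = 1.6×10⁻⁵×2.8113 − 4.7×10⁻⁶×2.8226 = 3.171458×10⁻⁵ m/K
ΔT = 1.13×10⁻² / 3.171458×10⁻⁵ = 356.303 K
T = 10.5 + 356.303 = 366.803 °C

T = 366.8 °C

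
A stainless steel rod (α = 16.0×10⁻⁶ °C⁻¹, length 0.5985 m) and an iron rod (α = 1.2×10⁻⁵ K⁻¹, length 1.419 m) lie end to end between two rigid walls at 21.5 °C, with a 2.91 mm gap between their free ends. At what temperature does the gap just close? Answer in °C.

α₁L₁ = 9.576×10⁻⁶ m/K, α₂L₂ = 1.7028×10⁻⁵ m/K → total 2.6604×10⁻⁵ m/K
ΔT = g/(α₁L₁+α₂L₂) = 2.91×10⁻³ / 2.6604×10⁻⁵ = 109.38 K
T = 21.5 + 109.38 = 130.88 °C

T = 131 °C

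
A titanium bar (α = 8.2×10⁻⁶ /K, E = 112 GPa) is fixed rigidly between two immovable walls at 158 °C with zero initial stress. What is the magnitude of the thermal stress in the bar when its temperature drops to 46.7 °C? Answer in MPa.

Fully constrained: the free strain ε = αΔT is blocked, so σ = Eε = EαΔT.
|ΔT| = 111.3 K
σ = 112×10⁹ × 8.2×10⁻⁶ × 111.3 = 1.02×10⁸ Pa

σ = 102 MPa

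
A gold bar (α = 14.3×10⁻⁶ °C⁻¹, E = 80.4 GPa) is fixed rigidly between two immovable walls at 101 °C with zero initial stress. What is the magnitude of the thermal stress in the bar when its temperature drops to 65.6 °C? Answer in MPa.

σ = 40.7 MPa

Fully constrained: the free strain ε = αΔT is blocked, so σ = Eε = EαΔT.
|ΔT| = 35.4 K
σ = 80.4×10⁹ × 14.3×10⁻⁶ × 35.4 = 4.07×10⁷ Pa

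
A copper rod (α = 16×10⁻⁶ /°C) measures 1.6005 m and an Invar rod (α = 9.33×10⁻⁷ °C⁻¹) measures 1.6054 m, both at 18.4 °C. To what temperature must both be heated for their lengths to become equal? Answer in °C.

Equal length when α₁L₁ΔT − α₂L₂ΔT = L₂ − L₁ = 4.90×10⁻³ m
α₁L₁ = 2.5608×10⁻⁵, α₂L₂ = 1.4978382×10⁻⁶ → Δ(αL) = 2.41101618×10⁻⁵ m/K
ΔT = 4.90×10⁻³ / 2.41101618×10⁻⁵ = 203.234 K, so T = 18.4 + 203.234 = 221.634 °C

T = 221.6 °C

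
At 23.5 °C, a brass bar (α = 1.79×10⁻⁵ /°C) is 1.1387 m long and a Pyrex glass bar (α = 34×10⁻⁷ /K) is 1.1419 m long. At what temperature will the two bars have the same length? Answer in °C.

L₁(1 + α₁ΔT) = L₂(1 + α₂ΔT) ⇒ ΔT = (L₂ − L₁)/(α₁L₁ − α₂L₂)
L₂ − L₁ = 1.1419 − 1.1387 = 3.20×10⁻³ m
α₁L₁ − α₂L₂ = 1.79×10⁻⁵×1.1387 − 34×10⁻⁷×1.1419 = 1.650027×10⁻⁵ m/K
ΔT = 3.20×10⁻³ / 1.650027×10⁻⁵ = 193.936 K
T = 23.5 + 193.936 = 217.436 °C

T = 217.4 °C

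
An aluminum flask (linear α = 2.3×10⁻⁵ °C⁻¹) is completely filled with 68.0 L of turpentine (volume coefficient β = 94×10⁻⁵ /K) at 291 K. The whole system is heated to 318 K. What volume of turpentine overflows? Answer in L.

The flask also expands: β_container ≈ 3α = 6.9×10⁻⁵ /K
Net overflow = V₀(β_liq − 3α_cont)ΔT
β − 3α = 9.40×10⁻⁴ − 6.9×10⁻⁵ = 8.71×10⁻⁴ /K; ΔT = 27 K
ΔV = 68.0 × 8.71×10⁻⁴ × 27 = 1.60 L

1.60 L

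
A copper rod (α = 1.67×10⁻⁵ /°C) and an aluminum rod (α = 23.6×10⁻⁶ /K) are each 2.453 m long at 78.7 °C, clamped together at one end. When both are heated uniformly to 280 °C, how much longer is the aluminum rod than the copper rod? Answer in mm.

3.41 mm

ΔT = 201.3 K
copper: ΔL = 1.67×10⁻⁵ × 2.453 m × 201.3 = 8.2463×10⁻³ m = 8.2463 mm
aluminum: ΔL = 23.6×10⁻⁶ × 2.453 m × 201.3 = 1.1653×10⁻² m = 11.653 mm
difference = 11.653 − 8.2463 = 3.4067 mm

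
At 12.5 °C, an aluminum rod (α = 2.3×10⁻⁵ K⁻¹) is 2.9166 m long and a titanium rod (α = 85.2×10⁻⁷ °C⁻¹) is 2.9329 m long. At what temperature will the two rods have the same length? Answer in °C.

T = 399.7 °C

Equal length when α₁L₁ΔT − α₂L₂ΔT = L₂ − L₁ = 1.63×10⁻² m
α₁L₁ = 6.70818×10⁻⁵, α₂L₂ = 2.4988308×10⁻⁵ → Δ(αL) = 4.2093492×10⁻⁵ m/K
ΔT = 1.63×10⁻² / 4.2093492×10⁻⁵ = 387.233 K, so T = 12.5 + 387.233 = 399.733 °C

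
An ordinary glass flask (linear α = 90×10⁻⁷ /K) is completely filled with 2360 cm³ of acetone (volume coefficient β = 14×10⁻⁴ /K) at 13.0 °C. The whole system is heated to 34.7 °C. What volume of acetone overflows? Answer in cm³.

70.3 cm³

The flask also expands: β_container ≈ 3α = 2.7×10⁻⁵ /K
Net overflow = V₀(β_liq − 3α_cont)ΔT
β − 3α = 1.40×10⁻³ − 2.7×10⁻⁵ = 1.373×10⁻³ /K; ΔT = 21.7 K
ΔV = 2360 × 1.373×10⁻³ × 21.7 = 70.3 cm³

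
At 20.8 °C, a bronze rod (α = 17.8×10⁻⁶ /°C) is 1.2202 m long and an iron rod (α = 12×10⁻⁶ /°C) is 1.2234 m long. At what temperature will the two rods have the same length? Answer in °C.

T = 475.4 °C

Equal length when α₁L₁ΔT − α₂L₂ΔT = L₂ − L₁ = 3.20×10⁻³ m
α₁L₁ = 2.171956×10⁻⁵, α₂L₂ = 1.46808×10⁻⁵ → Δ(αL) = 7.03876×10⁻⁶ m/K
ΔT = 3.20×10⁻³ / 7.03876×10⁻⁶ = 454.626 K, so T = 20.8 + 454.626 = 475.426 °C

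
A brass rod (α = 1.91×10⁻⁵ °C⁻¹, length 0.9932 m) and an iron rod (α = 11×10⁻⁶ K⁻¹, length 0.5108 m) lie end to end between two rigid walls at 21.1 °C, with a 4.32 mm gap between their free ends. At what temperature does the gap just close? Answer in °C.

T = 197 °C

α₁L₁ = 1.897012×10⁻⁵ m/K, α₂L₂ = 5.6188×10⁻⁶ m/K → total 2.458892×10⁻⁵ m/K
ΔT = g/(α₁L₁+α₂L₂) = 4.32×10⁻³ / 2.458892×10⁻⁵ = 175.69 K
T = 21.1 + 175.69 = 196.79 °C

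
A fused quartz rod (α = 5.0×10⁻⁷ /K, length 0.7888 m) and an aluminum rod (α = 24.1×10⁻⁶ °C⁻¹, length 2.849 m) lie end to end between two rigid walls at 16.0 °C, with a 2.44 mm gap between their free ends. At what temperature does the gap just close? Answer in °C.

T = 51.3 °C

α₁L₁ = 3.944×10⁻⁷ m/K, α₂L₂ = 6.86609×10⁻⁵ m/K → total 6.90553×10⁻⁵ m/K
ΔT = g/(α₁L₁+α₂L₂) = 2.44×10⁻³ / 6.90553×10⁻⁵ = 35.334 K
T = 16.0 + 35.334 = 51.334 °C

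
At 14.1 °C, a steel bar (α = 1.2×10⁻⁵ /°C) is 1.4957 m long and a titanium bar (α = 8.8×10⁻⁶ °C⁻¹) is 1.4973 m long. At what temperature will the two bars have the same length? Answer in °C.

T = 349.4 °C

Equal length when α₁L₁ΔT − α₂L₂ΔT = L₂ − L₁ = 1.60×10⁻³ m
α₁L₁ = 1.79484×10⁻⁵, α₂L₂ = 1.317624×10⁻⁵ → Δ(αL) = 4.77216×10⁻⁶ m/K
ΔT = 1.60×10⁻³ / 4.77216×10⁻⁶ = 335.278 K, so T = 14.1 + 335.278 = 349.378 °C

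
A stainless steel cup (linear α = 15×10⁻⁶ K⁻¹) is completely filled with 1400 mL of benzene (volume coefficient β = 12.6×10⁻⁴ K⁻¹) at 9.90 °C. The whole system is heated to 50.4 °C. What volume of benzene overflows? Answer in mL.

68.9 mL

The cup also expands: β_container ≈ 3α = 4.5×10⁻⁵ /K
Net overflow = V₀(β_liq − 3α_cont)ΔT
β − 3α = 1.26×10⁻³ − 4.5×10⁻⁵ = 1.215×10⁻³ /K; ΔT = 40.50 K
ΔV = 1400 × 1.215×10⁻³ × 40.50 = 68.9 mL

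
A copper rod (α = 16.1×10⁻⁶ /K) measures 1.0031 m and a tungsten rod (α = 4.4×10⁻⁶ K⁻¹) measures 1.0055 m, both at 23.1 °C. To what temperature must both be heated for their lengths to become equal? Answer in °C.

L₁(1 + α₁ΔT) = L₂(1 + α₂ΔT) ⇒ ΔT = (L₂ − L₁)/(α₁L₁ − α₂L₂)
L₂ − L₁ = 1.0055 − 1.0031 = 2.40×10⁻³ m
α₁L₁ − α₂L₂ = 16.1×10⁻⁶×1.0031 − 4.4×10⁻⁶×1.0055 = 1.172571×10⁻⁵ m/K
ΔT = 2.40×10⁻³ / 1.172571×10⁻⁵ = 204.678 K
T = 23.1 + 204.678 = 227.778 °C

T = 227.8 °C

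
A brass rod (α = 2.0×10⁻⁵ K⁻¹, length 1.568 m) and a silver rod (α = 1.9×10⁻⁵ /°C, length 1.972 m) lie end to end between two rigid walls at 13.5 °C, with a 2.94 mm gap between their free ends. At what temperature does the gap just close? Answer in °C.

T = 56.2 °C

Gap closes when ΔL₁ + ΔL₂ = 2.94 mm = 2.94×10⁻³ m
(α₁L₁ + α₂L₂)ΔT = g
α₁L₁ + α₂L₂ = 2.0×10⁻⁵×1.568 + 1.9×10⁻⁵×1.972 = 6.8828×10⁻⁵ m/K
ΔT = 2.94×10⁻³ / 6.8828×10⁻⁵ = 42.715 K
T = 13.5 + 42.715 = 56.215 °C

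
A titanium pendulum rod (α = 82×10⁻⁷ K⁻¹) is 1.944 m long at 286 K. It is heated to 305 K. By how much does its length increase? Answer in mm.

|ΔT| = |305 − 286| = 19 K
ΔL = αL₀ΔT = (82×10⁻⁷)(1.944)(19) = 3.03×10⁻⁴ m

ΔL = 0.303 mm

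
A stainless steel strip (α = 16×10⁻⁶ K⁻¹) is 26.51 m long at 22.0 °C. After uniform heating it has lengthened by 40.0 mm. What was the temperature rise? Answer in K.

ΔT = 94.3 K

ΔL = αL₀ΔT ⇒ ΔT = ΔL / (αL₀)
ΔT = 40.0×10⁻³ m / (16×10⁻⁶ × 26.51 m) = 94.304 K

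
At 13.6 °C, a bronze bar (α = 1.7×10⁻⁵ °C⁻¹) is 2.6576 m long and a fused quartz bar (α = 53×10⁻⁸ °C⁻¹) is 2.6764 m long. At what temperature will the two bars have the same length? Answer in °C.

T = 443.2 °C

L₁(1 + α₁ΔT) = L₂(1 + α₂ΔT) ⇒ ΔT = (L₂ − L₁)/(α₁L₁ − α₂L₂)
L₂ − L₁ = 2.6764 − 2.6576 = 1.88×10⁻² m
α₁L₁ − α₂L₂ = 1.7×10⁻⁵×2.6576 − 53×10⁻⁸×2.6764 = 4.3760708×10⁻⁵ m/K
ΔT = 1.88×10⁻² / 4.3760708×10⁻⁵ = 429.609 K
T = 13.6 + 429.609 = 443.209 °C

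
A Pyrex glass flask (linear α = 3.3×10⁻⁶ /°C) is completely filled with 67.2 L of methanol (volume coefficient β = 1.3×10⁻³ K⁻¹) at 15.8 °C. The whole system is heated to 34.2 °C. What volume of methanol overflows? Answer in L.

1.60 L

The flask also expands: β_container ≈ 3α = 9.9×10⁻⁶ /K
Net overflow = V₀(β_liq − 3α_cont)ΔT
β − 3α = 1.30×10⁻³ − 9.9×10⁻⁶ = 1.2901×10⁻³ /K; ΔT = 18.4 K
ΔV = 67.2 × 1.2901×10⁻³ × 18.4 = 1.60 L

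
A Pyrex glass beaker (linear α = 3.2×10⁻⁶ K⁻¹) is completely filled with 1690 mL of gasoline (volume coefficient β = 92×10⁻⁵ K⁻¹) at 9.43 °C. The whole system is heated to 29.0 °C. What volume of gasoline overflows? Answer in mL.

30.1 mL

The beaker also expands: β_container ≈ 3α = 9.6×10⁻⁶ /K
Net overflow = V₀(β_liq − 3α_cont)ΔT
β − 3α = 9.20×10⁻⁴ − 9.6×10⁻⁶ = 9.104×10⁻⁴ /K; ΔT = 19.57 K
ΔV = 1690 × 9.104×10⁻⁴ × 19.57 = 30.1 mL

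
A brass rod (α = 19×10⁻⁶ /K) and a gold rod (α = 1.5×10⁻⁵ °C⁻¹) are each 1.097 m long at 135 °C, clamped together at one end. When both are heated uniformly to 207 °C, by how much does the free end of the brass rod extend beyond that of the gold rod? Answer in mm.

ΔT = 72 K
brass: ΔL = 19×10⁻⁶ × 1.097 m × 72 = 1.5007×10⁻³ m = 1.5007 mm
gold: ΔL = 1.5×10⁻⁵ × 1.097 m × 72 = 1.1848×10⁻³ m = 1.1848 mm
difference = 1.5007 − 1.1848 = 0.3159 mm

0.316 mm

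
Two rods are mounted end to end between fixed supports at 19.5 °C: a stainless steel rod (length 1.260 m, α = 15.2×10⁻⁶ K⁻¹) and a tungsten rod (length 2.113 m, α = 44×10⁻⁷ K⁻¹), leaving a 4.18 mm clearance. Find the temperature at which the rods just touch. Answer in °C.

Gap closes when ΔL₁ + ΔL₂ = 4.18 mm = 4.18×10⁻³ m
(α₁L₁ + α₂L₂)ΔT = g
α₁L₁ + α₂L₂ = 15.2×10⁻⁶×1.260 + 44×10⁻⁷×2.113 = 2.84492×10⁻⁵ m/K
ΔT = 4.18×10⁻³ / 2.84492×10⁻⁵ = 146.93 K
T = 19.5 + 146.93 = 166.43 °C

T = 166 °C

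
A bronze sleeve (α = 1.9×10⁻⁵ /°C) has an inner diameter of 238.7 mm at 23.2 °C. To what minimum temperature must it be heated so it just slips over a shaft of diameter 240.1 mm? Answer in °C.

Required Δd = 240.1 − 238.7 = 1.4 mm
Δd = αd₀ΔT ⇒ ΔT = Δd/(αd₀) = 1.4 / (1.9×10⁻⁵ × 238.7) = 308.69 K
T_min = 23.2 + 308.69 = 331.89 °C

T = 332 °C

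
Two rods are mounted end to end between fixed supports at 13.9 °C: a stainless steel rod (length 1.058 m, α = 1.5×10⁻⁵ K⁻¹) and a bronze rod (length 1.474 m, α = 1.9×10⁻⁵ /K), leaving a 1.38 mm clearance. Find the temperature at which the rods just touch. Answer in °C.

α₁L₁ = 1.587×10⁻⁵ m/K, α₂L₂ = 2.8006×10⁻⁵ m/K → total 4.3876×10⁻⁵ m/K
ΔT = g/(α₁L₁+α₂L₂) = 1.38×10⁻³ / 4.3876×10⁻⁵ = 31.452 K
T = 13.9 + 31.452 = 45.352 °C

T = 45.4 °C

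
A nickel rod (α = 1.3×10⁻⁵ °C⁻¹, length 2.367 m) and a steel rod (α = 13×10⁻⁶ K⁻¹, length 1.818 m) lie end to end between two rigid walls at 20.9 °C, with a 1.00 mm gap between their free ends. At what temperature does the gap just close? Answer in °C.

T = 39.3 °C

α₁L₁ = 3.0771×10⁻⁵ m/K, α₂L₂ = 2.3634×10⁻⁵ m/K → total 5.4405×10⁻⁵ m/K
ΔT = g/(α₁L₁+α₂L₂) = 1.00×10⁻³ / 5.4405×10⁻⁵ = 18.381 K
T = 20.9 + 18.381 = 39.281 °C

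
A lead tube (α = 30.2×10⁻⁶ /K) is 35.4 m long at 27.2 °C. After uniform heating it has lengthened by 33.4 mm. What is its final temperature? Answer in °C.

ΔL = αL₀ΔT ⇒ ΔT = ΔL / (αL₀)
ΔT = 33.4×10⁻³ m / (30.2×10⁻⁶ × 35.4 m) = 31.242 K
T = 27.2 + 31.242 = 58.442 °C

T = 58.4 °C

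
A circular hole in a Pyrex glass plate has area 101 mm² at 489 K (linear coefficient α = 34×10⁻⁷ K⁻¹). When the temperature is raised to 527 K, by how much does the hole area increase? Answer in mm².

Area coefficient ≈ 2α; |ΔT| = 38 K
ΔA = 2αA₀ΔT = 2(34×10⁻⁷)(101)(38) = 0.0261 mm²

ΔA = 0.0261 mm²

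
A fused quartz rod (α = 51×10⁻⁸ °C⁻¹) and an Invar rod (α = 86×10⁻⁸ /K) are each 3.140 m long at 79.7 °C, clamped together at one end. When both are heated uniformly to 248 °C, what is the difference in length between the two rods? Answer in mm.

ΔT = 168.3 K
fused quartz: ΔL = 51×10⁻⁸ × 3.140 m × 168.3 = 2.6952×10⁻⁴ m = 0.26952 mm
Invar: ΔL = 86×10⁻⁸ × 3.140 m × 168.3 = 4.5448×10⁻⁴ m = 0.45448 mm
difference = 0.45448 − 0.26952 = 0.18496 mm

0.185 mm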